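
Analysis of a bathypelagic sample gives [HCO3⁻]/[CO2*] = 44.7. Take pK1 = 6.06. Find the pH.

From K1 = [H⁺][HCO3⁻]/[CO2*]:  pH = pK1 + log₁₀([HCO3⁻]/[CO2*])
log₁₀(44.7) = +1.650
pH = 6.06 + (+1.650) = 7.71

pH = 7.71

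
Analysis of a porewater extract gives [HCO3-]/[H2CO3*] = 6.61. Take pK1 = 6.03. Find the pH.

From K1 = [H⁺][HCO3-]/[H2CO3*]:  pH = pK1 + log₁₀([HCO3-]/[H2CO3*])
log₁₀(6.61) = +0.820
pH = 6.03 + (+0.820) = 6.85

pH = 6.85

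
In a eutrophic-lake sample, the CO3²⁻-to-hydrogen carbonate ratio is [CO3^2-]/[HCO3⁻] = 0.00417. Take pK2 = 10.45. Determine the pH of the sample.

pH = 8.07

From K2 = [H⁺][CO3^2-]/[HCO3⁻]:  pH = pK2 + log₁₀([CO3^2-]/[HCO3⁻])
log₁₀(0.00417) = -2.380
pH = 10.45 + (-2.380) = 8.07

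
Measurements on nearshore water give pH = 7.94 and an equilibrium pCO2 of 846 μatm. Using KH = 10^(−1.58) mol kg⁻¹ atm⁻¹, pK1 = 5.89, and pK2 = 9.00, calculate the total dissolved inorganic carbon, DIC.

DIC = 2.74 mmol/kg

[CO2*] = KH · pCO2 = 10^(−1.58) × 846×10^-6 = 2.225×10^-5 mol/kg
α₀ = 1/(1 + K1/[H⁺] + K1K2/[H⁺]²) = 1/(1 + 10^+2.05 + 10^+0.99) = 0.008132
DIC = [CO2*]/α₀ = 2.225×10^-5 / 0.008132 = 2.74 mmol/kg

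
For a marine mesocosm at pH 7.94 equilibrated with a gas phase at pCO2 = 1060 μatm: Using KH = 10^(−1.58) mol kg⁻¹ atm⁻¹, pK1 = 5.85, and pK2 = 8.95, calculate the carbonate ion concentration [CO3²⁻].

[CO2*] = KH · pCO2 = 10^(−1.58) × 1060×10^-6 = 2.788×10^-5 mol/kg
α₀ = 1/(1 + K1/[H⁺] + K1K2/[H⁺]²) = 1/(1 + 10^+2.09 + 10^+1.08) = 0.007350
DIC = [CO2*]/α₀ = 2.788×10^-5 / 0.007350 = 3.793 mmol/kg
[CO3²⁻] = α₂·DIC; α₂ = 0.08837, so [CO3²⁻] = 0.08837 × 3.793 = 0.335 mmol/kg

[CO3²⁻] = 0.335 mmol/kg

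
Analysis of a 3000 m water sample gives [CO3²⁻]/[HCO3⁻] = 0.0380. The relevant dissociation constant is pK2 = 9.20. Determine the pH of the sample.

From K2 = [H⁺][CO3²⁻]/[HCO3⁻]:  pH = pK2 + log₁₀([CO3²⁻]/[HCO3⁻])
log₁₀(0.0380) = -1.420
pH = 9.20 + (-1.420) = 7.78

pH = 7.78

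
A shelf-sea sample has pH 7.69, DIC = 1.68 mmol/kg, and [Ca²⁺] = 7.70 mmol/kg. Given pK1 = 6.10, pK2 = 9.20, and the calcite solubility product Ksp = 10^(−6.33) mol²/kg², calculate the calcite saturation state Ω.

α₂ = 1 / (1 + [H⁺]/K2 + [H⁺]²/(K1K2)) = 1 / (1 + 10^+1.51 + 10^-0.08)
   = 1 / (1 + 32.359 + 0.83176) = 1/34.191 = 0.02925
[CO3²⁻] = α₂ × DIC = 0.02925 × 1.68 = 0.04914 mmol/kg
Ksp = 10^(−6.33) = 4.677×10^-7
Ω = [Ca²⁺][CO3²⁻]/Ksp = (7.70×10^-3)(4.914×10^-5) / 4.677×10^-7 = 0.809

Ω = 0.809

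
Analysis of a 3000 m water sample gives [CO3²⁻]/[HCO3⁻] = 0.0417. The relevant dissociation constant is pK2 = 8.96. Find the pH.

pH = 7.58

From K2 = [H⁺][CO3²⁻]/[HCO3⁻]:  pH = pK2 + log₁₀([CO3²⁻]/[HCO3⁻])
log₁₀(0.0417) = -1.380
pH = 8.96 + (-1.380) = 7.58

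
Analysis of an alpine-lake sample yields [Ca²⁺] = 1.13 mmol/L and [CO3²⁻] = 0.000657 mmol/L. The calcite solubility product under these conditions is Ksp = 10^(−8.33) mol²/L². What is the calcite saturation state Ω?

Ω = 0.159

Ksp = 10^(−8.33) = 4.677×10^-9
Ω = [Ca²⁺][CO3²⁻]/Ksp = (1.13×10^-3)(0.000657×10^-3) / 4.677×10^-9 = 0.159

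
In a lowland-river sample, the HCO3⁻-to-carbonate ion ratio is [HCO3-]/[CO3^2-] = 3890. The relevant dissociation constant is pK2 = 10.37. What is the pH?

pH = 6.78

From K2 = [H⁺][CO3^2-]/[HCO3-]:  pH = pK2 − log₁₀([HCO3-]/[CO3^2-])
log₁₀(3890) = +3.590
pH = 10.37 − (+3.590) = 6.78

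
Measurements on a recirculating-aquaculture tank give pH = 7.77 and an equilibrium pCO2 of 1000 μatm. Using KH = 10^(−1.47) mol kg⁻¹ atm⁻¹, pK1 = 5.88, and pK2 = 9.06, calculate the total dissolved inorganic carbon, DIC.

DIC = 2.80 mmol/kg

[CO2*] = KH · pCO2 = 10^(−1.47) × 1000×10^-6 = 3.388×10^-5 mol/kg
α₀ = 1/(1 + K1/[H⁺] + K1K2/[H⁺]²) = 1/(1 + 10^+1.89 + 10^+0.60) = 0.01211
DIC = [CO2*]/α₀ = 3.388×10^-5 / 0.01211 = 2.80 mmol/kg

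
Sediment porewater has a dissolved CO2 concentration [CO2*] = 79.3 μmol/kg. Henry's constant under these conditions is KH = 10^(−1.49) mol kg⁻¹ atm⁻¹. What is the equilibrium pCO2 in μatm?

pCO2 = 2450 μatm

KH = 10^(−1.49) = 3.236×10^-2 mol kg⁻¹ atm⁻¹
pCO2 = [CO2*]/KH = 79.3×10^-6 / 3.236×10^-2 = 2.45×10^-3 atm = 2450 μatm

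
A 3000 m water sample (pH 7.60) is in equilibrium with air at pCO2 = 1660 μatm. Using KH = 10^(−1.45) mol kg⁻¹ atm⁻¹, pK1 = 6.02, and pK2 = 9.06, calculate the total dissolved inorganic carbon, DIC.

DIC = 2.38 mmol/kg

[CO2*] = KH · pCO2 = 10^(−1.45) × 1660×10^-6 = 5.890×10^-5 mol/kg
α₀ = 1/(1 + K1/[H⁺] + K1K2/[H⁺]²) = 1/(1 + 10^+1.58 + 10^+0.12) = 0.02479
DIC = [CO2*]/α₀ = 5.890×10^-5 / 0.02479 = 2.38 mmol/kg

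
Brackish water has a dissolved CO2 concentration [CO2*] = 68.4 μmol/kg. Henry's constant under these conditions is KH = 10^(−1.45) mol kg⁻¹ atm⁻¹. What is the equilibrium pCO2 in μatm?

KH = 10^(−1.45) = 3.548×10^-2 mol kg⁻¹ atm⁻¹
pCO2 = [CO2*]/KH = 68.4×10^-6 / 3.548×10^-2 = 1.93×10^-3 atm = 1930 μatm

pCO2 = 1930 μatm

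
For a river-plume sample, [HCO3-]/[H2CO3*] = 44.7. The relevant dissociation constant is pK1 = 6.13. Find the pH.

From K1 = [H⁺][HCO3-]/[H2CO3*]:  pH = pK1 + log₁₀([HCO3-]/[H2CO3*])
log₁₀(44.7) = +1.650
pH = 6.13 + (+1.650) = 7.78

pH = 7.78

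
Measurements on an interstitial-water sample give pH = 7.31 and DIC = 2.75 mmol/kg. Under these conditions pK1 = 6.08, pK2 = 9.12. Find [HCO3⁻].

α₁ = 1 / (1 + [H⁺]/K1 + K2/[H⁺]) = 1 / (1 + 10^-1.23 + 10^-1.81)
   = 1 / (1 + 0.058884 + 0.015488) = 1/1.0744 = 0.9308
[HCO3⁻] = α₁ × DIC = 0.9308 × 2.75 = 2.56 mmol/kg

[HCO3⁻] = 2.56 mmol/kg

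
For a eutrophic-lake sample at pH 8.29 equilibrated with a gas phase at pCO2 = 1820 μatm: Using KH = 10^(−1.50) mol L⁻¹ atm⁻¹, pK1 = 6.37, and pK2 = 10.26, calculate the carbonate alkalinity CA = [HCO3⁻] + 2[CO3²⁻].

[CO2*] = KH · pCO2 = 10^(−1.50) × 1820×10^-6 = 5.755×10^-5 mol/L
α₀ = 1/(1 + K1/[H⁺] + K1K2/[H⁺]²) = 1/(1 + 10^+1.92 + 10^-0.05) = 0.01176
DIC = [CO2*]/α₀ = 5.755×10^-5 / 0.01176 = 4.896 mmol/L
CA = (α₁ + 2α₂)·DIC = (0.9778 + 2×0.01048) × 4.896 = 4.89 mmol/L

CA = 4.89 mmol/L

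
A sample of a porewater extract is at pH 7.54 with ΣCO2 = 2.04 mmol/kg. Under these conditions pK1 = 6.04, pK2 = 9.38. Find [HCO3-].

α₁ = 1 / (1 + [H⁺]/K1 + K2/[H⁺]) = 1 / (1 + 10^-1.50 + 10^-1.84)
   = 1 / (1 + 0.031623 + 0.014454) = 1/1.0461 = 0.9560
[HCO3⁻] = α₁ × DIC = 0.9560 × 2.04 = 1.95 mmol/kg

[HCO3⁻] = 1.95 mmol/kg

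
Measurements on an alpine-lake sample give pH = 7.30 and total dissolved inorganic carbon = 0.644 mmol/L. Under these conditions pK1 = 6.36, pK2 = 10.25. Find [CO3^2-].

α₂ = 1 / (1 + [H⁺]/K2 + [H⁺]²/(K1K2)) = 1 / (1 + 10^+2.95 + 10^+2.01)
   = 1 / (1 + 891.25 + 102.33) = 1/994.58 = 0.001005
[CO3²⁻] = α₂ × DIC = 0.001005 × 0.644 = 0.000648 mmol/L = 0.648 μmol/L

[CO3²⁻] = 0.648 μmol/L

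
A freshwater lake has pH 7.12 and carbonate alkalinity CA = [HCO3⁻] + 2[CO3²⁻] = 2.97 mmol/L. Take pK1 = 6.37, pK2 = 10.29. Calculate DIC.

DIC = 3.50 mmol/L

CA = [HCO3⁻] + 2[CO3²⁻] = (α₁ + 2α₂)·DIC
At pH 7.12: [H⁺]/K1 = 10^-0.75 = 0.17783, K2/[H⁺] = 10^-3.17 = 0.00067608
α₁ = 1/(1 + 0.17783 + 0.00067608) = 1/1.1785 = 0.8485; α₂ = α₁·K2/[H⁺] = 0.0005737
α₁ + 2α₂ = 0.8497
DIC = CA / (α₁ + 2α₂) = 2.97 / 0.8497 = 3.50 mmol/L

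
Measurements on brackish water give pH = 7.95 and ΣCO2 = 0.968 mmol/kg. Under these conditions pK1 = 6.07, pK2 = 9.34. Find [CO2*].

[CO2*] = 12.1 μmol/kg

α₀ = 1 / (1 + K1/[H⁺] + K1K2/[H⁺]²) = 1 / (1 + 10^+1.88 + 10^+0.49)
   = 1 / (1 + 75.858 + 3.0903) = 1/79.948 = 0.01251
[CO2*] = α₀ × DIC = 0.01251 × 0.968 = 0.0121 mmol/kg = 12.1 μmol/kg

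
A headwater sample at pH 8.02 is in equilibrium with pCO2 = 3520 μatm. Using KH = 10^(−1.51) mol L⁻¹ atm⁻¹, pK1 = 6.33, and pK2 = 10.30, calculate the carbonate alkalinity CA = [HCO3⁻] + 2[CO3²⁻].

CA = 5.38 mmol/L

[CO2*] = KH · pCO2 = 10^(−1.51) × 3520×10^-6 = 1.088×10^-4 mol/L
α₀ = 1/(1 + K1/[H⁺] + K1K2/[H⁺]²) = 1/(1 + 10^+1.69 + 10^-0.59) = 0.01991
DIC = [CO2*]/α₀ = 1.088×10^-4 / 0.01991 = 5.464 mmol/L
CA = (α₁ + 2α₂)·DIC = (0.9750 + 2×0.005117) × 5.464 = 5.38 mmol/L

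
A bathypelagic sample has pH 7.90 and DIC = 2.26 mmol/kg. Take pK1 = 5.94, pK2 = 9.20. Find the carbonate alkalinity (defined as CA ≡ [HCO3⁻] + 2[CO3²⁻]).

CA = [HCO3⁻] + 2[CO3²⁻] = (α₁ + 2α₂)·DIC
At pH 7.90: [H⁺]/K1 = 10^-1.96 = 0.010965, K2/[H⁺] = 10^-1.30 = 0.050119
α₁ = 1/(1 + 0.010965 + 0.050119) = 1/1.0611 = 0.9424; α₂ = α₁·K2/[H⁺] = 0.04723
α₁ + 2α₂ = 1.0369
CA = 1.0369 × 2.26 = 2.34 mmol/kg

CA = 2.34 mmol/kg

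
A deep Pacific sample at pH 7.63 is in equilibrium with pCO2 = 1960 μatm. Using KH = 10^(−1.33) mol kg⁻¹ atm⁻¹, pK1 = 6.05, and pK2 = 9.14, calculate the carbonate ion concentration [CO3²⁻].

[CO3²⁻] = 0.108 mmol/kg

[CO2*] = KH · pCO2 = 10^(−1.33) × 1960×10^-6 = 9.168×10^-5 mol/kg
α₀ = 1/(1 + K1/[H⁺] + K1K2/[H⁺]²) = 1/(1 + 10^+1.58 + 10^+0.07) = 0.02488
DIC = [CO2*]/α₀ = 9.168×10^-5 / 0.02488 = 3.685 mmol/kg
[CO3²⁻] = α₂·DIC; α₂ = 0.02923, so [CO3²⁻] = 0.02923 × 3.685 = 0.108 mmol/kg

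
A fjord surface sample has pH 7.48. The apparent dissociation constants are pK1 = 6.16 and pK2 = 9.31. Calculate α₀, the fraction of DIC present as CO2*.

α₀ = 0.0450

α₀ = 1 / (1 + K1/[H⁺] + K1K2/[H⁺]²) = 1 / (1 + 10^+1.32 + 10^-0.51)
   = 1 / (1 + 20.893 + 0.30903) = 1/22.202 = 0.04504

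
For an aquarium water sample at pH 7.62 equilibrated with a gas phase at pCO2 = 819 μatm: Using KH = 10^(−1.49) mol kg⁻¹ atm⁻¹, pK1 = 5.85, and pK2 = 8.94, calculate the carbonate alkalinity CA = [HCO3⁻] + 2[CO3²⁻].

[CO2*] = KH · pCO2 = 10^(−1.49) × 819×10^-6 = 2.650×10^-5 mol/kg
α₀ = 1/(1 + K1/[H⁺] + K1K2/[H⁺]²) = 1/(1 + 10^+1.77 + 10^+0.45) = 0.01595
DIC = [CO2*]/α₀ = 2.650×10^-5 / 0.01595 = 1.662 mmol/kg
CA = (α₁ + 2α₂)·DIC = (0.9391 + 2×0.04495) × 1.662 = 1.71 mmol/kg

CA = 1.71 mmol/kg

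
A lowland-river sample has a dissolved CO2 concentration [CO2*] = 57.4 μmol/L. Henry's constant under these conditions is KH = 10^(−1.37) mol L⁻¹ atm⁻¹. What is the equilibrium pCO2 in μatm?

pCO2 = 1350 μatm

KH = 10^(−1.37) = 4.266×10^-2 mol L⁻¹ atm⁻¹
pCO2 = [CO2*]/KH = 57.4×10^-6 / 4.266×10^-2 = 1.35×10^-3 atm = 1350 μatm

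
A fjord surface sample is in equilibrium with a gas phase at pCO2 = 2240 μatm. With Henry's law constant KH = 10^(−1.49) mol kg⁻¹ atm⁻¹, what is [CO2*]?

[CO2*] = 72.5 μmol/kg

KH = 10^(−1.49) = 3.236×10^-2 mol kg⁻¹ atm⁻¹
[CO2*] = KH · pCO2 = 3.236×10^-2 × 2240×10^-6 atm = 7.25×10^-5 mol/kg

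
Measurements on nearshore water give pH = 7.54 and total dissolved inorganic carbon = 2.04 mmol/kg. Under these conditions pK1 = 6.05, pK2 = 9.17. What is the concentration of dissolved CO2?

[CO2*] = 0.0625 mmol/kg

α₀ = 1 / (1 + K1/[H⁺] + K1K2/[H⁺]²) = 1 / (1 + 10^+1.49 + 10^-0.14)
   = 1 / (1 + 30.903 + 0.72444) = 1/32.627 = 0.03065
[CO2*] = α₀ × DIC = 0.03065 × 2.04 = 0.0625 mmol/kg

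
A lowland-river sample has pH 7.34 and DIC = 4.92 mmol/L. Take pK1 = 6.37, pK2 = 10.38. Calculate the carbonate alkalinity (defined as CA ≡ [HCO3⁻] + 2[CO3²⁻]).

CA = 4.45 mmol/L

CA = [HCO3⁻] + 2[CO3²⁻] = (α₁ + 2α₂)·DIC
At pH 7.34: [H⁺]/K1 = 10^-0.97 = 0.10715, K2/[H⁺] = 10^-3.04 = 0.00091201
α₁ = 1/(1 + 0.10715 + 0.00091201) = 1/1.1081 = 0.9025; α₂ = α₁·K2/[H⁺] = 0.0008231
α₁ + 2α₂ = 0.9041
CA = 0.9041 × 4.92 = 4.45 mmol/L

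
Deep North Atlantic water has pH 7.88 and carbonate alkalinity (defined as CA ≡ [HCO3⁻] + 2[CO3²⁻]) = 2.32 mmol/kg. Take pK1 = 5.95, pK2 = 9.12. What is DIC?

CA = [HCO3⁻] + 2[CO3²⁻] = (α₁ + 2α₂)·DIC
At pH 7.88: [H⁺]/K1 = 10^-1.93 = 0.011749, K2/[H⁺] = 10^-1.24 = 0.057544
α₁ = 1/(1 + 0.011749 + 0.057544) = 1/1.0693 = 0.9352; α₂ = α₁·K2/[H⁺] = 0.05381
α₁ + 2α₂ = 1.0428
DIC = CA / (α₁ + 2α₂) = 2.32 / 1.0428 = 2.22 mmol/kg

DIC = 2.22 mmol/kg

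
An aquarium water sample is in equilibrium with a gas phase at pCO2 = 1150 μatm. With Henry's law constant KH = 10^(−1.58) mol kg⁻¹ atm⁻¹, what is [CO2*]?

[CO2*] = 30.2 μmol/kg

KH = 10^(−1.58) = 2.630×10^-2 mol kg⁻¹ atm⁻¹
[CO2*] = KH · pCO2 = 2.630×10^-2 × 1150×10^-6 atm = 3.02×10^-5 mol/kg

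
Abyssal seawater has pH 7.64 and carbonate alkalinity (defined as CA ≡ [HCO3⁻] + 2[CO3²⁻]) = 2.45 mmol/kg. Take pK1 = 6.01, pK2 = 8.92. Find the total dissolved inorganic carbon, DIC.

DIC = 2.39 mmol/kg

CA = [HCO3⁻] + 2[CO3²⁻] = (α₁ + 2α₂)·DIC
At pH 7.64: [H⁺]/K1 = 10^-1.63 = 0.023442, K2/[H⁺] = 10^-1.28 = 0.052481
α₁ = 1/(1 + 0.023442 + 0.052481) = 1/1.0759 = 0.9294; α₂ = α₁·K2/[H⁺] = 0.04878
α₁ + 2α₂ = 1.0270
DIC = CA / (α₁ + 2α₂) = 2.45 / 1.0270 = 2.39 mmol/kg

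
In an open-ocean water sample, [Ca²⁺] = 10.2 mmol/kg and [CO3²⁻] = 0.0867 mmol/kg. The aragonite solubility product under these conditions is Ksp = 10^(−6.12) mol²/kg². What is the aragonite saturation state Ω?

Ksp = 10^(−6.12) = 7.586×10^-7
Ω = [Ca²⁺][CO3²⁻]/Ksp = (10.2×10^-3)(0.0867×10^-3) / 7.586×10^-7 = 1.17

Ω = 1.17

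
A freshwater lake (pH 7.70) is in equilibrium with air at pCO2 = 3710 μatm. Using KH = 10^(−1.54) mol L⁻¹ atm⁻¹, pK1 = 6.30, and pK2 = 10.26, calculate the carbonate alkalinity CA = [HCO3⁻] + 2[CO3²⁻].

[CO2*] = KH · pCO2 = 10^(−1.54) × 3710×10^-6 = 1.070×10^-4 mol/L
α₀ = 1/(1 + K1/[H⁺] + K1K2/[H⁺]²) = 1/(1 + 10^+1.40 + 10^-1.16) = 0.03819
DIC = [CO2*]/α₀ = 1.070×10^-4 / 0.03819 = 2.802 mmol/L
CA = (α₁ + 2α₂)·DIC = (0.9592 + 2×0.002642) × 2.802 = 2.70 mmol/L

CA = 2.70 mmol/L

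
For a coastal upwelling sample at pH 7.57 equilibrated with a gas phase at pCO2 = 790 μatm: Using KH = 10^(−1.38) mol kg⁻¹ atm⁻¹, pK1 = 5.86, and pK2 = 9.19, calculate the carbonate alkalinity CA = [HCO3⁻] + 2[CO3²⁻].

[CO2*] = KH · pCO2 = 10^(−1.38) × 790×10^-6 = 3.293×10^-5 mol/kg
α₀ = 1/(1 + K1/[H⁺] + K1K2/[H⁺]²) = 1/(1 + 10^+1.71 + 10^+0.09) = 0.01869
DIC = [CO2*]/α₀ = 3.293×10^-5 / 0.01869 = 1.762 mmol/kg
CA = (α₁ + 2α₂)·DIC = (0.9583 + 2×0.02299) × 1.762 = 1.77 mmol/kg

CA = 1.77 mmol/kg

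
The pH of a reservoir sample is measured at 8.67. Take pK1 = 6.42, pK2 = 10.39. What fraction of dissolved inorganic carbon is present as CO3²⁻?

α₂ = 0.0186

α₂ = 1 / (1 + [H⁺]/K2 + [H⁺]²/(K1K2)) = 1 / (1 + 10^+1.72 + 10^-0.53)
   = 1 / (1 + 52.481 + 0.29512) = 1/53.776 = 0.01860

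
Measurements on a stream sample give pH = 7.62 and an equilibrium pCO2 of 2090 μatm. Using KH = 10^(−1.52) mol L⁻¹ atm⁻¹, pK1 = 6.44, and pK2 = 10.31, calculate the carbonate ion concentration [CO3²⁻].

[CO3²⁻] = 1.95 μmol/L

[CO2*] = KH · pCO2 = 10^(−1.52) × 2090×10^-6 = 6.312×10^-5 mol/L
α₀ = 1/(1 + K1/[H⁺] + K1K2/[H⁺]²) = 1/(1 + 10^+1.18 + 10^-1.51) = 0.06186
DIC = [CO2*]/α₀ = 6.312×10^-5 / 0.06186 = 1.020 mmol/L
[CO3²⁻] = α₂·DIC; α₂ = 0.001912, so [CO3²⁻] = 0.001912 × 1.020 = 0.00195 mmol/L = 1.95 μmol/L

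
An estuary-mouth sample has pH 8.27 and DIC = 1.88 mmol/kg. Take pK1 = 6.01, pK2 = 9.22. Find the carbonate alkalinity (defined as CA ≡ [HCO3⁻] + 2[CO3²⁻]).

CA = [HCO3⁻] + 2[CO3²⁻] = (α₁ + 2α₂)·DIC
At pH 8.27: [H⁺]/K1 = 10^-2.26 = 0.0054954, K2/[H⁺] = 10^-0.95 = 0.11220
α₁ = 1/(1 + 0.0054954 + 0.11220) = 1/1.1177 = 0.8947; α₂ = α₁·K2/[H⁺] = 0.1004
α₁ + 2α₂ = 1.0955
CA = 1.0955 × 1.88 = 2.06 mmol/kg

CA = 2.06 mmol/kg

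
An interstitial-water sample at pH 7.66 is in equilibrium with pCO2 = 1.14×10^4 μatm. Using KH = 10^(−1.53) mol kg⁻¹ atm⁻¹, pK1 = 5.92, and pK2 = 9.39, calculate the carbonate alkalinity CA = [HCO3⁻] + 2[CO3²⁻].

CA = 19.2 mmol/kg

[CO2*] = KH · pCO2 = 10^(−1.53) × 1.14×10^4×10^-6 = 3.364×10^-4 mol/kg
α₀ = 1/(1 + K1/[H⁺] + K1K2/[H⁺]²) = 1/(1 + 10^+1.74 + 10^+0.01) = 0.01755
DIC = [CO2*]/α₀ = 3.364×10^-4 / 0.01755 = 19.17 mmol/kg
CA = (α₁ + 2α₂)·DIC = (0.9645 + 2×0.01796) × 19.17 = 19.2 mmol/kg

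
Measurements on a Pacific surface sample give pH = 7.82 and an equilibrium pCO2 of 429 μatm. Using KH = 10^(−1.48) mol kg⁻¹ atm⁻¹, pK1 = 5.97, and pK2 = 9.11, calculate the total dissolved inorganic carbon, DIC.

[CO2*] = KH · pCO2 = 10^(−1.48) × 429×10^-6 = 1.421×10^-5 mol/kg
α₀ = 1/(1 + K1/[H⁺] + K1K2/[H⁺]²) = 1/(1 + 10^+1.85 + 10^+0.56) = 0.01326
DIC = [CO2*]/α₀ = 1.421×10^-5 / 0.01326 = 1.07 mmol/kg

DIC = 1.07 mmol/kg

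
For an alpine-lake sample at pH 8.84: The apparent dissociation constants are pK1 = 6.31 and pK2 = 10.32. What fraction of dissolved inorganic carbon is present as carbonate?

α₂ = 1 / (1 + [H⁺]/K2 + [H⁺]²/(K1K2)) = 1 / (1 + 10^+1.48 + 10^-1.05)
   = 1 / (1 + 30.200 + 0.089125) = 1/31.289 = 0.03196

α₂ = 0.0320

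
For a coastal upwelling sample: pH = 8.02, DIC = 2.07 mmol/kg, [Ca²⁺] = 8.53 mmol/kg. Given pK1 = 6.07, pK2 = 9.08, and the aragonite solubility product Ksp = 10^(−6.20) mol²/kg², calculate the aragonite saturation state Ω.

Ω = 2.22

α₂ = 1 / (1 + [H⁺]/K2 + [H⁺]²/(K1K2)) = 1 / (1 + 10^+1.06 + 10^-0.89)
   = 1 / (1 + 11.482 + 0.12882) = 1/12.610 = 0.07930
[CO3²⁻] = α₂ × DIC = 0.07930 × 2.07 = 0.1642 mmol/kg
Ksp = 10^(−6.20) = 6.310×10^-7
Ω = [Ca²⁺][CO3²⁻]/Ksp = (8.53×10^-3)(1.642×10^-4) / 6.310×10^-7 = 2.22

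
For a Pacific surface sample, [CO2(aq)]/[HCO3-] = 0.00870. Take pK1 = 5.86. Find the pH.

pH = 7.92

From K1 = [H⁺][HCO3-]/[CO2(aq)]:  pH = pK1 − log₁₀([CO2(aq)]/[HCO3-])
log₁₀(0.00870) = -2.060
pH = 5.86 − (-2.060) = 7.92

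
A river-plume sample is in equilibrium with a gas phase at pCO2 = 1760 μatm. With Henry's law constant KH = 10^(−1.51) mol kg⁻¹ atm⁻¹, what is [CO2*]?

KH = 10^(−1.51) = 3.090×10^-2 mol kg⁻¹ atm⁻¹
[CO2*] = KH · pCO2 = 3.090×10^-2 × 1760×10^-6 atm = 5.44×10^-5 mol/kg

[CO2*] = 54.4 μmol/kg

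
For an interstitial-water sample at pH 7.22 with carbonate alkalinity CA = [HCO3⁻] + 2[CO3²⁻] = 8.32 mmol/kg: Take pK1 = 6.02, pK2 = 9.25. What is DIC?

CA = [HCO3⁻] + 2[CO3²⁻] = (α₁ + 2α₂)·DIC
At pH 7.22: [H⁺]/K1 = 10^-1.20 = 0.063096, K2/[H⁺] = 10^-2.03 = 0.0093325
α₁ = 1/(1 + 0.063096 + 0.0093325) = 1/1.0724 = 0.9325; α₂ = α₁·K2/[H⁺] = 0.008702
α₁ + 2α₂ = 0.9499
DIC = CA / (α₁ + 2α₂) = 8.32 / 0.9499 = 8.76 mmol/kg

DIC = 8.76 mmol/kg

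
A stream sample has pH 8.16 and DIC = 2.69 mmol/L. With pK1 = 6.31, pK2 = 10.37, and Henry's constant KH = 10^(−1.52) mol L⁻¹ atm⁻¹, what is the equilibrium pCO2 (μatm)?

α₀ = 1 / (1 + K1/[H⁺] + K1K2/[H⁺]²) = 1 / (1 + 10^+1.85 + 10^-0.36)
   = 1 / (1 + 70.795 + 0.43652) = 1/72.231 = 0.01384
[CO2*] = α₀ × DIC = 0.01384 × 2.69 = 0.03724 mmol/L
pCO2 = [CO2*]/KH = 3.724×10^-5 / 3.020×10^-2 = 1230 μatm

pCO2 = 1230 μatm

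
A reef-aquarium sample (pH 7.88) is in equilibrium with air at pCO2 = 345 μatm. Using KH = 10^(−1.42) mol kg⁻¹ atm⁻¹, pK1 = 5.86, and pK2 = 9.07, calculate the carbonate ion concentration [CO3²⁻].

[CO3²⁻] = 0.0887 mmol/kg

[CO2*] = KH · pCO2 = 10^(−1.42) × 345×10^-6 = 1.312×10^-5 mol/kg
α₀ = 1/(1 + K1/[H⁺] + K1K2/[H⁺]²) = 1/(1 + 10^+2.02 + 10^+0.83) = 0.008891
DIC = [CO2*]/α₀ = 1.312×10^-5 / 0.008891 = 1.475 mmol/kg
[CO3²⁻] = α₂·DIC; α₂ = 0.06011, so [CO3²⁻] = 0.06011 × 1.475 = 0.0887 mmol/kg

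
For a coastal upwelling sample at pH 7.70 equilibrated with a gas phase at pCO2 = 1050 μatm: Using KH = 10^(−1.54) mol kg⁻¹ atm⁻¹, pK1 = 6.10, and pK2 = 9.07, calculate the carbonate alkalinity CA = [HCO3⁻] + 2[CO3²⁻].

CA = 1.31 mmol/kg

[CO2*] = KH · pCO2 = 10^(−1.54) × 1050×10^-6 = 3.028×10^-5 mol/kg
α₀ = 1/(1 + K1/[H⁺] + K1K2/[H⁺]²) = 1/(1 + 10^+1.60 + 10^+0.23) = 0.02352
DIC = [CO2*]/α₀ = 3.028×10^-5 / 0.02352 = 1.287 mmol/kg
CA = (α₁ + 2α₂)·DIC = (0.9365 + 2×0.03995) × 1.287 = 1.31 mmol/kg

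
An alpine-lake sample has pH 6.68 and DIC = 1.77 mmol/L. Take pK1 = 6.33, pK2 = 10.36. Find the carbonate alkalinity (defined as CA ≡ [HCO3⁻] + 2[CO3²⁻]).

CA = [HCO3⁻] + 2[CO3²⁻] = (α₁ + 2α₂)·DIC
At pH 6.68: [H⁺]/K1 = 10^-0.35 = 0.44668, K2/[H⁺] = 10^-3.68 = 0.00020893
α₁ = 1/(1 + 0.44668 + 0.00020893) = 1/1.4469 = 0.6911; α₂ = α₁·K2/[H⁺] = 0.0001444
α₁ + 2α₂ = 0.6914
CA = 0.6914 × 1.77 = 1.22 mmol/L

CA = 1.22 mmol/L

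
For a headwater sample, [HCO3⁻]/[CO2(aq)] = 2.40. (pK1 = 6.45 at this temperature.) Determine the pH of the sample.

pH = 6.83

From K1 = [H⁺][HCO3⁻]/[CO2(aq)]:  pH = pK1 + log₁₀([HCO3⁻]/[CO2(aq)])
log₁₀(2.40) = +0.380
pH = 6.45 + (+0.380) = 6.83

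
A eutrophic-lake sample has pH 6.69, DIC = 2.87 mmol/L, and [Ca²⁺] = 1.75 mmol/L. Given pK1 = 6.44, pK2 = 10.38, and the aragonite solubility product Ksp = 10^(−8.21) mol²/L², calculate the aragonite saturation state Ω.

α₂ = 1 / (1 + [H⁺]/K2 + [H⁺]²/(K1K2)) = 1 / (1 + 10^+3.69 + 10^+3.44)
   = 1 / (1 + 4897.8 + 2754.2) = 1/7653.0 = 0.0001307
[CO3²⁻] = α₂ × DIC = 0.0001307 × 2.87 = 0.0003750 mmol/L = 0.3750 μmol/L
Ksp = 10^(−8.21) = 6.166×10^-9
Ω = [Ca²⁺][CO3²⁻]/Ksp = (1.75×10^-3)(3.750×10^-7) / 6.166×10^-9 = 0.106

Ω = 0.106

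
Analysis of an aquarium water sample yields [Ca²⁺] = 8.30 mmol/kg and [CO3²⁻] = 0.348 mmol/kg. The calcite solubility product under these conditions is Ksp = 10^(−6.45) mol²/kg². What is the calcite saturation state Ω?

Ksp = 10^(−6.45) = 3.548×10^-7
Ω = [Ca²⁺][CO3²⁻]/Ksp = (8.30×10^-3)(0.348×10^-3) / 3.548×10^-7 = 8.14

Ω = 8.14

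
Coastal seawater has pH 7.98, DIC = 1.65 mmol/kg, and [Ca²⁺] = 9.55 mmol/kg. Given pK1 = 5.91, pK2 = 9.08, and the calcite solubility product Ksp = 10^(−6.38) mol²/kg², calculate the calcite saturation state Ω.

α₂ = 1 / (1 + [H⁺]/K2 + [H⁺]²/(K1K2)) = 1 / (1 + 10^+1.10 + 10^-0.97)
   = 1 / (1 + 12.589 + 0.10715) = 1/13.696 = 0.07301
[CO3²⁻] = α₂ × DIC = 0.07301 × 1.65 = 0.1205 mmol/kg
Ksp = 10^(−6.38) = 4.169×10^-7
Ω = [Ca²⁺][CO3²⁻]/Ksp = (9.55×10^-3)(1.205×10^-4) / 4.169×10^-7 = 2.76

Ω = 2.76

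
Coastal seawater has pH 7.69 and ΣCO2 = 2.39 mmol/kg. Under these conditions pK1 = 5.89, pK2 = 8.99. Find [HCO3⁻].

[HCO3⁻] = 2.24 mmol/kg

α₁ = 1 / (1 + [H⁺]/K1 + K2/[H⁺]) = 1 / (1 + 10^-1.80 + 10^-1.30)
   = 1 / (1 + 0.015849 + 0.050119) = 1/1.0660 = 0.9381
[HCO3⁻] = α₁ × DIC = 0.9381 × 2.39 = 2.24 mmol/kg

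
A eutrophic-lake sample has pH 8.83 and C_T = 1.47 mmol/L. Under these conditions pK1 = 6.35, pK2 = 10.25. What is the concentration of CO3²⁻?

α₂ = 1 / (1 + [H⁺]/K2 + [H⁺]²/(K1K2)) = 1 / (1 + 10^+1.42 + 10^-1.06)
   = 1 / (1 + 26.303 + 0.087096) = 1/27.390 = 0.03651
[CO3²⁻] = α₂ × DIC = 0.03651 × 1.47 = 0.0537 mmol/L

[CO3²⁻] = 0.0537 mmol/L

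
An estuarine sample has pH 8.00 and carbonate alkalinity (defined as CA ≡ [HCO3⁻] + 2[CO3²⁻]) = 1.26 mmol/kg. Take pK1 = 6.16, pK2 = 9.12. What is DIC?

DIC = 1.19 mmol/kg

CA = [HCO3⁻] + 2[CO3²⁻] = (α₁ + 2α₂)·DIC
At pH 8.00: [H⁺]/K1 = 10^-1.84 = 0.014454, K2/[H⁺] = 10^-1.12 = 0.075858
α₁ = 1/(1 + 0.014454 + 0.075858) = 1/1.0903 = 0.9172; α₂ = α₁·K2/[H⁺] = 0.06957
α₁ + 2α₂ = 1.0563
DIC = CA / (α₁ + 2α₂) = 1.26 / 1.0563 = 1.19 mmol/kg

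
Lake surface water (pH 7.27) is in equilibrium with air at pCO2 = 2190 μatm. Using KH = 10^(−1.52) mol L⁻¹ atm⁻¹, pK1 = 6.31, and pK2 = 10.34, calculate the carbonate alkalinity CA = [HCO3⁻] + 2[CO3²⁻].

[CO2*] = KH · pCO2 = 10^(−1.52) × 2190×10^-6 = 6.614×10^-5 mol/L
α₀ = 1/(1 + K1/[H⁺] + K1K2/[H⁺]²) = 1/(1 + 10^+0.96 + 10^-2.11) = 0.09874
DIC = [CO2*]/α₀ = 6.614×10^-5 / 0.09874 = 0.6698 mmol/L
CA = (α₁ + 2α₂)·DIC = (0.9005 + 2×0.0007664) × 0.6698 = 0.604 mmol/L

CA = 0.604 mmol/L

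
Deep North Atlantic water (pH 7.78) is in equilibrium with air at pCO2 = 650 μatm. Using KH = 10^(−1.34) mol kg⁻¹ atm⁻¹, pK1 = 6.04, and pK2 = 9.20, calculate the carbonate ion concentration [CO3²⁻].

[CO3²⁻] = 0.0621 mmol/kg

[CO2*] = KH · pCO2 = 10^(−1.34) × 650×10^-6 = 2.971×10^-5 mol/kg
α₀ = 1/(1 + K1/[H⁺] + K1K2/[H⁺]²) = 1/(1 + 10^+1.74 + 10^+0.32) = 0.01723
DIC = [CO2*]/α₀ = 2.971×10^-5 / 0.01723 = 1.725 mmol/kg
[CO3²⁻] = α₂·DIC; α₂ = 0.03600, so [CO3²⁻] = 0.03600 × 1.725 = 0.0621 mmol/kg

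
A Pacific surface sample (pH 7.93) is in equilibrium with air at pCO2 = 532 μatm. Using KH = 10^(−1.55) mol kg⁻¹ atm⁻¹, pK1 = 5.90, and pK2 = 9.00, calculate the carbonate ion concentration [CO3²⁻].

[CO3²⁻] = 0.137 mmol/kg

[CO2*] = KH · pCO2 = 10^(−1.55) × 532×10^-6 = 1.499×10^-5 mol/kg
α₀ = 1/(1 + K1/[H⁺] + K1K2/[H⁺]²) = 1/(1 + 10^+2.03 + 10^+0.96) = 0.008527
DIC = [CO2*]/α₀ = 1.499×10^-5 / 0.008527 = 1.758 mmol/kg
[CO3²⁻] = α₂·DIC; α₂ = 0.07777, so [CO3²⁻] = 0.07777 × 1.758 = 0.137 mmol/kg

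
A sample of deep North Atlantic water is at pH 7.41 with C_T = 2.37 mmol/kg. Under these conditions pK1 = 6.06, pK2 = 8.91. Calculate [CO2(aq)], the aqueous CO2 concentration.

α₀ = 1 / (1 + K1/[H⁺] + K1K2/[H⁺]²) = 1 / (1 + 10^+1.35 + 10^-0.15)
   = 1 / (1 + 22.387 + 0.70795) = 1/24.095 = 0.04150
[CO2*] = α₀ × DIC = 0.04150 × 2.37 = 0.0984 mmol/kg

[CO2*] = 0.0984 mmol/kg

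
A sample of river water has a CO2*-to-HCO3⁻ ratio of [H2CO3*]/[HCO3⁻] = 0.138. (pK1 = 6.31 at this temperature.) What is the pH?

pH = 7.17

From K1 = [H⁺][HCO3⁻]/[H2CO3*]:  pH = pK1 − log₁₀([H2CO3*]/[HCO3⁻])
log₁₀(0.138) = -0.860
pH = 6.31 − (-0.860) = 7.17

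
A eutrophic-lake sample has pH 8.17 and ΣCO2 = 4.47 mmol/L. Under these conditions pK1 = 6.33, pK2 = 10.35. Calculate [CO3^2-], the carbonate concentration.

[CO3²⁻] = 0.0289 mmol/L

α₂ = 1 / (1 + [H⁺]/K2 + [H⁺]²/(K1K2)) = 1 / (1 + 10^+2.18 + 10^+0.34)
   = 1 / (1 + 151.36 + 2.1878) = 1/154.54 = 0.006471
[CO3²⁻] = α₂ × DIC = 0.006471 × 4.47 = 0.0289 mmol/L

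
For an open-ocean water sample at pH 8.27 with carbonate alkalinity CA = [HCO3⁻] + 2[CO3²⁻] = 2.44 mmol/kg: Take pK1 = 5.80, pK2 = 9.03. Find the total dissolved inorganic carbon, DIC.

CA = [HCO3⁻] + 2[CO3²⁻] = (α₁ + 2α₂)·DIC
At pH 8.27: [H⁺]/K1 = 10^-2.47 = 0.0033884, K2/[H⁺] = 10^-0.76 = 0.17378
α₁ = 1/(1 + 0.0033884 + 0.17378) = 1/1.1772 = 0.8495; α₂ = α₁·K2/[H⁺] = 0.1476
α₁ + 2α₂ = 1.1447
DIC = CA / (α₁ + 2α₂) = 2.44 / 1.1447 = 2.13 mmol/kg

DIC = 2.13 mmol/kg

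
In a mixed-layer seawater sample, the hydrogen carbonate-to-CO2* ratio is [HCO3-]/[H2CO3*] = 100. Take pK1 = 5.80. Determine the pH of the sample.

pH = 7.80

From K1 = [H⁺][HCO3-]/[H2CO3*]:  pH = pK1 + log₁₀([HCO3-]/[H2CO3*])
log₁₀(100) = +2.000
pH = 5.80 + (+2.000) = 7.80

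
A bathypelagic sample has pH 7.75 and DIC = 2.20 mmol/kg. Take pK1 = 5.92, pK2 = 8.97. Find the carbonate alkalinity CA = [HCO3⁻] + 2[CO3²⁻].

CA = [HCO3⁻] + 2[CO3²⁻] = (α₁ + 2α₂)·DIC
At pH 7.75: [H⁺]/K1 = 10^-1.83 = 0.014791, K2/[H⁺] = 10^-1.22 = 0.060256
α₁ = 1/(1 + 0.014791 + 0.060256) = 1/1.0750 = 0.9302; α₂ = α₁·K2/[H⁺] = 0.05605
α₁ + 2α₂ = 1.0423
CA = 1.0423 × 2.20 = 2.29 mmol/kg

CA = 2.29 mmol/kg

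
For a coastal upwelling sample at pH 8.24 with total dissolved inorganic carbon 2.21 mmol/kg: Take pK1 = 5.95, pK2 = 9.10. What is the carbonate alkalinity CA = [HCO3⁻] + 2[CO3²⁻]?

CA = [HCO3⁻] + 2[CO3²⁻] = (α₁ + 2α₂)·DIC
At pH 8.24: [H⁺]/K1 = 10^-2.29 = 0.0051286, K2/[H⁺] = 10^-0.86 = 0.13804
α₁ = 1/(1 + 0.0051286 + 0.13804) = 1/1.1432 = 0.8748; α₂ = α₁·K2/[H⁺] = 0.1208
α₁ + 2α₂ = 1.1163
CA = 1.1163 × 2.21 = 2.47 mmol/kg

CA = 2.47 mmol/kg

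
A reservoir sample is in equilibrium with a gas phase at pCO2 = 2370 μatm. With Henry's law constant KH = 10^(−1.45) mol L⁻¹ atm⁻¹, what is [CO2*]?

[CO2*] = 84.1 μmol/L

KH = 10^(−1.45) = 3.548×10^-2 mol L⁻¹ atm⁻¹
[CO2*] = KH · pCO2 = 3.548×10^-2 × 2370×10^-6 atm = 8.41×10^-5 mol/L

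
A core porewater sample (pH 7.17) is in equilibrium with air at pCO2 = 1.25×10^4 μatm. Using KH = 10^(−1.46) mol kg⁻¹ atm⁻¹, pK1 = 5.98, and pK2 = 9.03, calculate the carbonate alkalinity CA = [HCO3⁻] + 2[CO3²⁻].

[CO2*] = KH · pCO2 = 10^(−1.46) × 1.25×10^4×10^-6 = 4.334×10^-4 mol/kg
α₀ = 1/(1 + K1/[H⁺] + K1K2/[H⁺]²) = 1/(1 + 10^+1.19 + 10^-0.67) = 0.05987
DIC = [CO2*]/α₀ = 4.334×10^-4 / 0.05987 = 7.239 mmol/kg
CA = (α₁ + 2α₂)·DIC = (0.9273 + 2×0.01280) × 7.239 = 6.90 mmol/kg

CA = 6.90 mmol/kg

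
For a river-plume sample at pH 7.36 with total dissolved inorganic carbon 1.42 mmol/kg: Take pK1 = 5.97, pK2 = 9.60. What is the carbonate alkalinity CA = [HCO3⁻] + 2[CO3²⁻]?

CA = 1.37 mmol/kg

CA = [HCO3⁻] + 2[CO3²⁻] = (α₁ + 2α₂)·DIC
At pH 7.36: [H⁺]/K1 = 10^-1.39 = 0.040738, K2/[H⁺] = 10^-2.24 = 0.0057544
α₁ = 1/(1 + 0.040738 + 0.0057544) = 1/1.0465 = 0.9556; α₂ = α₁·K2/[H⁺] = 0.005499
α₁ + 2α₂ = 0.9666
CA = 0.9666 × 1.42 = 1.37 mmol/kg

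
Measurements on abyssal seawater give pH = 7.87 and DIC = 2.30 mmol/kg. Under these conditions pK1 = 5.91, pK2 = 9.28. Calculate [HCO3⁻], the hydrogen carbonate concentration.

[HCO3⁻] = 2.19 mmol/kg

α₁ = 1 / (1 + [H⁺]/K1 + K2/[H⁺]) = 1 / (1 + 10^-1.96 + 10^-1.41)
   = 1 / (1 + 0.010965 + 0.038905) = 1/1.0499 = 0.9525
[HCO3⁻] = α₁ × DIC = 0.9525 × 2.30 = 2.19 mmol/kg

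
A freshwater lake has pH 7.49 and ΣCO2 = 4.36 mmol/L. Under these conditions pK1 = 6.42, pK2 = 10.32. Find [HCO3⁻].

α₁ = 1 / (1 + [H⁺]/K1 + K2/[H⁺]) = 1 / (1 + 10^-1.07 + 10^-2.83)
   = 1 / (1 + 0.085114 + 0.0014791) = 1/1.0866 = 0.9203
[HCO3⁻] = α₁ × DIC = 0.9203 × 4.36 = 4.01 mmol/L

[HCO3⁻] = 4.01 mmol/L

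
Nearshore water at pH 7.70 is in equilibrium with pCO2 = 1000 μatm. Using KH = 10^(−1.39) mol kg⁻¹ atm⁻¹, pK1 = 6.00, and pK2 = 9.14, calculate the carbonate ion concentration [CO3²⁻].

[CO2*] = KH · pCO2 = 10^(−1.39) × 1000×10^-6 = 4.074×10^-5 mol/kg
α₀ = 1/(1 + K1/[H⁺] + K1K2/[H⁺]²) = 1/(1 + 10^+1.70 + 10^+0.26) = 0.01889
DIC = [CO2*]/α₀ = 4.074×10^-5 / 0.01889 = 2.157 mmol/kg
[CO3²⁻] = α₂·DIC; α₂ = 0.03437, so [CO3²⁻] = 0.03437 × 2.157 = 0.0741 mmol/kg

[CO3²⁻] = 0.0741 mmol/kg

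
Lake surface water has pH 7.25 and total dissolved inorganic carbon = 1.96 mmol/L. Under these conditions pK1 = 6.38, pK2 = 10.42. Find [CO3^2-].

α₂ = 1 / (1 + [H⁺]/K2 + [H⁺]²/(K1K2)) = 1 / (1 + 10^+3.17 + 10^+2.30)
   = 1 / (1 + 1479.1 + 199.53) = 1/1679.6 = 0.0005954
[CO3²⁻] = α₂ × DIC = 0.0005954 × 1.96 = 0.00117 mmol/L = 1.17 μmol/L

[CO3²⁻] = 1.17 μmol/L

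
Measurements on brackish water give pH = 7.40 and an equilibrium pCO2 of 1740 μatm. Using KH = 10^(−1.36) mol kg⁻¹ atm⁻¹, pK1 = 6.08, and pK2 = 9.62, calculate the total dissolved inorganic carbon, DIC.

[CO2*] = KH · pCO2 = 10^(−1.36) × 1740×10^-6 = 7.595×10^-5 mol/kg
α₀ = 1/(1 + K1/[H⁺] + K1K2/[H⁺]²) = 1/(1 + 10^+1.32 + 10^-0.90) = 0.04542
DIC = [CO2*]/α₀ = 7.595×10^-5 / 0.04542 = 1.67 mmol/kg

DIC = 1.67 mmol/kg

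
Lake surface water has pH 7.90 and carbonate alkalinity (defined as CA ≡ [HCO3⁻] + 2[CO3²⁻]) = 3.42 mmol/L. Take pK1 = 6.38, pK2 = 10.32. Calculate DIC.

CA = [HCO3⁻] + 2[CO3²⁻] = (α₁ + 2α₂)·DIC
At pH 7.90: [H⁺]/K1 = 10^-1.52 = 0.030200, K2/[H⁺] = 10^-2.42 = 0.0038019
α₁ = 1/(1 + 0.030200 + 0.0038019) = 1/1.0340 = 0.9671; α₂ = α₁·K2/[H⁺] = 0.003677
α₁ + 2α₂ = 0.9745
DIC = CA / (α₁ + 2α₂) = 3.42 / 0.9745 = 3.51 mmol/L

DIC = 3.51 mmol/L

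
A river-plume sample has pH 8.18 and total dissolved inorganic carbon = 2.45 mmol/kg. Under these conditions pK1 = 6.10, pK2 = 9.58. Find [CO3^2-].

α₂ = 1 / (1 + [H⁺]/K2 + [H⁺]²/(K1K2)) = 1 / (1 + 10^+1.40 + 10^-0.68)
   = 1 / (1 + 25.119 + 0.20893) = 1/26.328 = 0.03798
[CO3²⁻] = α₂ × DIC = 0.03798 × 2.45 = 0.0931 mmol/kg

[CO3²⁻] = 0.0931 mmol/kg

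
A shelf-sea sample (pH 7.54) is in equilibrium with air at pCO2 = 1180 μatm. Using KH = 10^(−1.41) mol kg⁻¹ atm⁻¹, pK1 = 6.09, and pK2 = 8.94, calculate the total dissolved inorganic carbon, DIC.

[CO2*] = KH · pCO2 = 10^(−1.41) × 1180×10^-6 = 4.591×10^-5 mol/kg
α₀ = 1/(1 + K1/[H⁺] + K1K2/[H⁺]²) = 1/(1 + 10^+1.45 + 10^+0.05) = 0.03300
DIC = [CO2*]/α₀ = 4.591×10^-5 / 0.03300 = 1.39 mmol/kg

DIC = 1.39 mmol/kg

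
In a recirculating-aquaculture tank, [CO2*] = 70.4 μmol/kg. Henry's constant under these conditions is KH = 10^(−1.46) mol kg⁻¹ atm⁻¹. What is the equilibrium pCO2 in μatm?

KH = 10^(−1.46) = 3.467×10^-2 mol kg⁻¹ atm⁻¹
pCO2 = [CO2*]/KH = 70.4×10^-6 / 3.467×10^-2 = 2.03×10^-3 atm = 2030 μatm

pCO2 = 2030 μatm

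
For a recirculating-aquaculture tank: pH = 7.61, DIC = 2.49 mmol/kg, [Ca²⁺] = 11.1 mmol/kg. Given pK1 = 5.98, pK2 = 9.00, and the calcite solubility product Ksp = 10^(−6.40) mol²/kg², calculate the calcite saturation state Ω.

Ω = 2.66

α₂ = 1 / (1 + [H⁺]/K2 + [H⁺]²/(K1K2)) = 1 / (1 + 10^+1.39 + 10^-0.24)
   = 1 / (1 + 24.547 + 0.57544) = 1/26.123 = 0.03828
[CO3²⁻] = α₂ × DIC = 0.03828 × 2.49 = 0.09532 mmol/kg
Ksp = 10^(−6.40) = 3.981×10^-7
Ω = [Ca²⁺][CO3²⁻]/Ksp = (11.1×10^-3)(9.532×10^-5) / 3.981×10^-7 = 2.66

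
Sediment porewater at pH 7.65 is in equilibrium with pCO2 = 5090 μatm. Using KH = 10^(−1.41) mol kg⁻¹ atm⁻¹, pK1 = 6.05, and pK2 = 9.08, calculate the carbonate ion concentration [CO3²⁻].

[CO3²⁻] = 0.293 mmol/kg

[CO2*] = KH · pCO2 = 10^(−1.41) × 5090×10^-6 = 1.980×10^-4 mol/kg
α₀ = 1/(1 + K1/[H⁺] + K1K2/[H⁺]²) = 1/(1 + 10^+1.60 + 10^+0.17) = 0.02365
DIC = [CO2*]/α₀ = 1.980×10^-4 / 0.02365 = 8.374 mmol/kg
[CO3²⁻] = α₂·DIC; α₂ = 0.03498, so [CO3²⁻] = 0.03498 × 8.374 = 0.293 mmol/kg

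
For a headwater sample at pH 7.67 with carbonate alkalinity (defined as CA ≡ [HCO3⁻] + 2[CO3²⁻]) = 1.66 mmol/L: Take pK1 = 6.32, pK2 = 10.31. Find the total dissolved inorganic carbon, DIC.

DIC = 1.73 mmol/L

CA = [HCO3⁻] + 2[CO3²⁻] = (α₁ + 2α₂)·DIC
At pH 7.67: [H⁺]/K1 = 10^-1.35 = 0.044668, K2/[H⁺] = 10^-2.64 = 0.0022909
α₁ = 1/(1 + 0.044668 + 0.0022909) = 1/1.0470 = 0.9551; α₂ = α₁·K2/[H⁺] = 0.002188
α₁ + 2α₂ = 0.9595
DIC = CA / (α₁ + 2α₂) = 1.66 / 0.9595 = 1.73 mmol/L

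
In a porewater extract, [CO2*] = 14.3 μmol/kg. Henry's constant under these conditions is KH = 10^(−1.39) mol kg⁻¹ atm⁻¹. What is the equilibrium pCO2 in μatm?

pCO2 = 351 μatm

KH = 10^(−1.39) = 4.074×10^-2 mol kg⁻¹ atm⁻¹
pCO2 = [CO2*]/KH = 14.3×10^-6 / 4.074×10^-2 = 3.51×10^-4 atm = 351 μatm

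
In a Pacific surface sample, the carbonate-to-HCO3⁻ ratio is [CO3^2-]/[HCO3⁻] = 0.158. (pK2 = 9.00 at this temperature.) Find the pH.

pH = 8.20

From K2 = [H⁺][CO3^2-]/[HCO3⁻]:  pH = pK2 + log₁₀([CO3^2-]/[HCO3⁻])
log₁₀(0.158) = -0.801
pH = 9.00 + (-0.801) = 8.20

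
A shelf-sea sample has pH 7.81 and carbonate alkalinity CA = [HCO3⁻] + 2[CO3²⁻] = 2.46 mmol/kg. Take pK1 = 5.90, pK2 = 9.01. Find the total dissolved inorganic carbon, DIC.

CA = [HCO3⁻] + 2[CO3²⁻] = (α₁ + 2α₂)·DIC
At pH 7.81: [H⁺]/K1 = 10^-1.91 = 0.012303, K2/[H⁺] = 10^-1.20 = 0.063096
α₁ = 1/(1 + 0.012303 + 0.063096) = 1/1.0754 = 0.9299; α₂ = α₁·K2/[H⁺] = 0.05867
α₁ + 2α₂ = 1.0472
DIC = CA / (α₁ + 2α₂) = 2.46 / 1.0472 = 2.35 mmol/kg

DIC = 2.35 mmol/kg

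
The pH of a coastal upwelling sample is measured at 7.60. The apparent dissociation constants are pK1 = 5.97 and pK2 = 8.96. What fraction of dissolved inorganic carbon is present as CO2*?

α₀ = 0.0220

α₀ = 1 / (1 + K1/[H⁺] + K1K2/[H⁺]²) = 1 / (1 + 10^+1.63 + 10^+0.27)
   = 1 / (1 + 42.658 + 1.8621) = 1/45.520 = 0.02197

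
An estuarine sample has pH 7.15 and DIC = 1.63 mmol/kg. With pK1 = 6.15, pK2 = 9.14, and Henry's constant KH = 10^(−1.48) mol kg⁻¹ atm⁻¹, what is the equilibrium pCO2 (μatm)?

α₀ = 1 / (1 + K1/[H⁺] + K1K2/[H⁺]²) = 1 / (1 + 10^+1.00 + 10^-0.99)
   = 1 / (1 + 10.000 + 0.10233) = 1/11.102 = 0.09007
[CO2*] = α₀ × DIC = 0.09007 × 1.63 = 0.1468 mmol/kg
pCO2 = [CO2*]/KH = 1.468×10^-4 / 3.311×10^-2 = 4430 μatm

pCO2 = 4430 μatm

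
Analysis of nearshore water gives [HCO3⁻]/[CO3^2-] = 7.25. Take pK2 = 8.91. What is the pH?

From K2 = [H⁺][CO3^2-]/[HCO3⁻]:  pH = pK2 − log₁₀([HCO3⁻]/[CO3^2-])
log₁₀(7.25) = +0.860
pH = 8.91 − (+0.860) = 8.05

pH = 8.05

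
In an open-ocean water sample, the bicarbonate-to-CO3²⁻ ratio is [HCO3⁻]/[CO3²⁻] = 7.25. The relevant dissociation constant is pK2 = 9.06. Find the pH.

From K2 = [H⁺][CO3²⁻]/[HCO3⁻]:  pH = pK2 − log₁₀([HCO3⁻]/[CO3²⁻])
log₁₀(7.25) = +0.860
pH = 9.06 − (+0.860) = 8.20

pH = 8.20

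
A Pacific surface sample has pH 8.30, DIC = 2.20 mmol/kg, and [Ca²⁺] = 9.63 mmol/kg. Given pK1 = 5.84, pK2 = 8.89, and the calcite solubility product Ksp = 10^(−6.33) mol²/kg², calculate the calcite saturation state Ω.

α₂ = 1 / (1 + [H⁺]/K2 + [H⁺]²/(K1K2)) = 1 / (1 + 10^+0.59 + 10^-1.87)
   = 1 / (1 + 3.8905 + 0.013490) = 1/4.9039 = 0.2039
[CO3²⁻] = α₂ × DIC = 0.2039 × 2.20 = 0.4486 mmol/kg
Ksp = 10^(−6.33) = 4.677×10^-7
Ω = [Ca²⁺][CO3²⁻]/Ksp = (9.63×10^-3)(4.486×10^-4) / 4.677×10^-7 = 9.24

Ω = 9.24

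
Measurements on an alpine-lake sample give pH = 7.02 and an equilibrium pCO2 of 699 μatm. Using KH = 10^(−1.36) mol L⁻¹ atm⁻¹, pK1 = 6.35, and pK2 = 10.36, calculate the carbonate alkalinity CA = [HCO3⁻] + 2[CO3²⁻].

[CO2*] = KH · pCO2 = 10^(−1.36) × 699×10^-6 = 3.051×10^-5 mol/L
α₀ = 1/(1 + K1/[H⁺] + K1K2/[H⁺]²) = 1/(1 + 10^+0.67 + 10^-2.67) = 0.1761
DIC = [CO2*]/α₀ = 3.051×10^-5 / 0.1761 = 0.1733 mmol/L
CA = (α₁ + 2α₂)·DIC = (0.8236 + 2×0.0003764) × 0.1733 = 0.143 mmol/L

CA = 0.143 mmol/L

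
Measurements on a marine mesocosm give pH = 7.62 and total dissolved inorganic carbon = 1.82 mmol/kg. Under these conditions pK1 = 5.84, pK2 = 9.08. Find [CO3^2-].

[CO3²⁻] = 0.0600 mmol/kg

α₂ = 1 / (1 + [H⁺]/K2 + [H⁺]²/(K1K2)) = 1 / (1 + 10^+1.46 + 10^-0.32)
   = 1 / (1 + 28.840 + 0.47863) = 1/30.319 = 0.03298
[CO3²⁻] = α₂ × DIC = 0.03298 × 1.82 = 0.0600 mmol/kg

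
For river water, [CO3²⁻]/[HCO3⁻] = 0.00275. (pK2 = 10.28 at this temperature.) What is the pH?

From K2 = [H⁺][CO3²⁻]/[HCO3⁻]:  pH = pK2 + log₁₀([CO3²⁻]/[HCO3⁻])
log₁₀(0.00275) = -2.561
pH = 10.28 + (-2.561) = 7.72

pH = 7.72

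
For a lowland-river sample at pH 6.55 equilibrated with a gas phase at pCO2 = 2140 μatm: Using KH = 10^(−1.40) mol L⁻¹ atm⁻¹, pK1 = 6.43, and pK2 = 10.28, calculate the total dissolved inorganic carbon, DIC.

DIC = 0.198 mmol/L

[CO2*] = KH · pCO2 = 10^(−1.40) × 2140×10^-6 = 8.519×10^-5 mol/L
α₀ = 1/(1 + K1/[H⁺] + K1K2/[H⁺]²) = 1/(1 + 10^+0.12 + 10^-3.61) = 0.4313
DIC = [CO2*]/α₀ = 8.519×10^-5 / 0.4313 = 0.198 mmol/L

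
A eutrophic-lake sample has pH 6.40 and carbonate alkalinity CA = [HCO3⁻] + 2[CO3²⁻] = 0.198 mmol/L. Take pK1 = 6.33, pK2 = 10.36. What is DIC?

CA = [HCO3⁻] + 2[CO3²⁻] = (α₁ + 2α₂)·DIC
At pH 6.40: [H⁺]/K1 = 10^-0.07 = 0.85114, K2/[H⁺] = 10^-3.96 = 0.00010965
α₁ = 1/(1 + 0.85114 + 0.00010965) = 1/1.8512 = 0.5402; α₂ = α₁·K2/[H⁺] = 5.923×10^-5
α₁ + 2α₂ = 0.5403
DIC = CA / (α₁ + 2α₂) = 0.198 / 0.5403 = 0.366 mmol/L

DIC = 0.366 mmol/L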